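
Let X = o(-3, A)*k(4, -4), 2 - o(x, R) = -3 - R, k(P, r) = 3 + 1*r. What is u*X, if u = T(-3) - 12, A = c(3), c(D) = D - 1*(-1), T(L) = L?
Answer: 135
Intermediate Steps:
k(P, r) = 3 + r
c(D) = 1 + D (c(D) = D + 1 = 1 + D)
A = 4 (A = 1 + 3 = 4)
o(x, R) = 5 + R (o(x, R) = 2 - (-3 - R) = 2 + (3 + R) = 5 + R)
u = -15 (u = -3 - 12 = -15)
X = -9 (X = (5 + 4)*(3 - 4) = 9*(-1) = -9)
u*X = -15*(-9) = 135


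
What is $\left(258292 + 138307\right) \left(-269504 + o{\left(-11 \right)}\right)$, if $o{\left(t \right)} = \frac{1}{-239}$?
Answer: $- \frac{25545519434743}{239} \approx -1.0689 \cdot 10^{11}$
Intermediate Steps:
$o{\left(t \right)} = - \frac{1}{239}$
$\left(258292 + 138307\right) \left(-269504 + o{\left(-11 \right)}\right) = \left(258292 + 138307\right) \left(-269504 - \frac{1}{239}\right) = 396599 \left(- \frac{64411457}{239}\right) = - \frac{25545519434743}{239}$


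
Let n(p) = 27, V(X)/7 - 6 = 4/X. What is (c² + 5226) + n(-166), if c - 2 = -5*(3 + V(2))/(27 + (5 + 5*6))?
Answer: 20221773/3844 ≈ 5260.6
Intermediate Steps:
V(X) = 42 + 28/X (V(X) = 42 + 7*(4/X) = 42 + 28/X)
c = -171/62 (c = 2 - 5*(3 + (42 + 28/2))/(27 + (5 + 5*6)) = 2 - 5*(3 + (42 + 28*(½)))/(27 + (5 + 30)) = 2 - 5*(3 + (42 + 14))/(27 + 35) = 2 - 5*(3 + 56)/62 = 2 - 295/62 = -171/62 ≈ -2.7581)
(c² + 5226) + n(-166) = ((-171/62)² + 5226) + 27 = (29241/3844 + 5226) + 27 = 20117985/3844 + 27 = 20221773/3844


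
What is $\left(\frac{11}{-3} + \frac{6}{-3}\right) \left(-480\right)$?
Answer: $2720$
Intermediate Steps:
$\left(\frac{11}{-3} + \frac{6}{-3}\right) \left(-480\right) = \left(11 \left(- \frac{1}{3}\right) + 6 \left(- \frac{1}{3}\right)\right) \left(-480\right) = \left(- \frac{11}{3} - 2\right) \left(-480\right) = \left(- \frac{17}{3}\right) \left(-480\right) = 2720$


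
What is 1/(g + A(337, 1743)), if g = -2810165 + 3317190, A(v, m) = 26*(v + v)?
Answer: 1/524549 ≈ 1.9064e-6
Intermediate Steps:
A(v, m) = 52*v (A(v, m) = 26*(2*v) = 52*v)
g = 507025
1/(g + A(337, 1743)) = 1/(507025 + 52*337) = 1/(507025 + 17524) = 1/524549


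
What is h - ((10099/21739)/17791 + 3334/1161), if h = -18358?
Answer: -8244521171518567/449026675389 ≈ -18361.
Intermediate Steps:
h - ((10099/21739)/17791 + 3334/1161) = -18358 - ((10099/21739)/17791 + 3334/1161) = -18358 - ((10099*(1/21739))*(1/17791) + 3334*(1/1161)) = -18358 - ((10099/21739)*(1/17791) + 3334/1161) = -18358 - (10099/386758549 + 3334/1161) = -18358 - 1*1289464727305/449026675389 = -18358 - 1289464727305/449026675389 = -8244521171518567/449026675389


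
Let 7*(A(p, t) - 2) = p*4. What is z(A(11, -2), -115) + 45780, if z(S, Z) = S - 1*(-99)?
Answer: 321211/7 ≈ 45887.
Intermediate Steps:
A(p, t) = 2 + 4*p/7 (A(p, t) = 2 + (p*4)/7 = 2 + (4*p)/7 = 2 + 4*p/7)
z(S, Z) = 99 + S (z(S, Z) = S + 99 = 99 + S)
z(A(11, -2), -115) + 45780 = (99 + (2 + (4/7)*11)) + 45780 = (99 + (2 + 44/7)) + 45780 = (99 + 58/7) + 45780 = 751/7 + 45780 = 321211/7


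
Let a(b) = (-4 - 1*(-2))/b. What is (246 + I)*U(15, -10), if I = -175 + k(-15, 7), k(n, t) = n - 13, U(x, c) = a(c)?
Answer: 43/5 ≈ 8.6000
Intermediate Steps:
a(b) = -2/b (a(b) = (-4 + 2)/b = -2/b)
U(x, c) = -2/c
k(n, t) = -13 + n
I = -203 (I = -175 + (-13 - 15) = -175 - 28 = -203)
(246 + I)*U(15, -10) = (246 - 203)*(-2/(-10)) = 43*(-2*(-1/10)) = 43*(1/5) = 43/5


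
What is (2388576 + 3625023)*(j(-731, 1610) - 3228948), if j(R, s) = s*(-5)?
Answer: -19466007935802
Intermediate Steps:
j(R, s) = -5*s
(2388576 + 3625023)*(j(-731, 1610) - 3228948) = (2388576 + 3625023)*(-5*1610 - 3228948) = 6013599*(-8050 - 3228948) = 6013599*(-3236998) = -19466007935802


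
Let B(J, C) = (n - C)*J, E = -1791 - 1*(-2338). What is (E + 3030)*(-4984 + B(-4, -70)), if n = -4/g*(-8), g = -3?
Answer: -56030128/3 ≈ -1.8677e+7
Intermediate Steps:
n = -32/3 (n = -4/(-3)*(-8) = -4*(-⅓)*(-8) = (4/3)*(-8) = -32/3 ≈ -10.667)
E = 547 (E = -1791 + 2338 = 547)
B(J, C) = J*(-32/3 - C) (B(J, C) = (-32/3 - C)*J = J*(-32/3 - C))
(E + 3030)*(-4984 + B(-4, -70)) = (547 + 3030)*(-4984 - ⅓*(-4)*(32 + 3*(-70))) = 3577*(-4984 - ⅓*(-4)*(32 - 210)) = 3577*(-4984 - ⅓*(-4)*(-178)) = 3577*(-4984 - 712/3) = 3577*(-15664/3) = -56030128/3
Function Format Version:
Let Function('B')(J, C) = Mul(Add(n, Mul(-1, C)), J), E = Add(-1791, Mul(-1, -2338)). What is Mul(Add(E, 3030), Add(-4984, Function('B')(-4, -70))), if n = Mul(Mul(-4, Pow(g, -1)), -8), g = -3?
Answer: Rational(-56030128, 3) ≈ -1.8677e+7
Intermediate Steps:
n = Rational(-32, 3) (n = Mul(Mul(-4, Pow(-3, -1)), -8) = Mul(Mul(-4, Rational(-1, 3)), -8) = Mul(Rational(4, 3), -8) = Rational(-32, 3) ≈ -10.667)
E = 547 (E = Add(-1791, 2338) = 547)
Function('B')(J, C) = Mul(J, Add(Rational(-32, 3), Mul(-1, C))) (Function('B')(J, C) = Mul(Add(Rational(-32, 3), Mul(-1, C)), J) = Mul(J, Add(Rational(-32, 3), Mul(-1, C))))
Mul(Add(E, 3030), Add(-4984, Function('B')(-4, -70))) = Mul(Add(547, 3030), Add(-4984, Mul(Rational(-1, 3), -4, Add(32, Mul(3, -70))))) = Mul(3577, Add(-4984, Mul(Rational(-1, 3), -4, Add(32, -210)))) = Mul(3577, Add(-4984, Mul(Rational(-1, 3), -4, -178))) = Mul(3577, Add(-4984, Rational(-712, 3))) = Mul(3577, Rational(-15664, 3)) = Rational(-56030128, 3)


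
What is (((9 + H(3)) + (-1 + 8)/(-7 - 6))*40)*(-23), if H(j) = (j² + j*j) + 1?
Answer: -328440/13 ≈ -25265.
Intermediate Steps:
H(j) = 1 + 2*j² (H(j) = (j² + j²) + 1 = 2*j² + 1 = 1 + 2*j²)
(((9 + H(3)) + (-1 + 8)/(-7 - 6))*40)*(-23) = (((9 + (1 + 2*3²)) + (-1 + 8)/(-7 - 6))*40)*(-23) = (((9 + (1 + 2*9)) + 7/(-13))*40)*(-23) = (((9 + (1 + 18)) + 7*(-1/13))*40)*(-23) = (((9 + 19) - 7/13)*40)*(-23) = ((28 - 7/13)*40)*(-23) = ((357/13)*40)*(-23) = (14280/13)*(-23) = -328440/13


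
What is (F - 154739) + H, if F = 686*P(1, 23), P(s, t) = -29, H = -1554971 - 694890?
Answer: -2424494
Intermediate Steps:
H = -2249861
F = -19894 (F = 686*(-29) = -19894)
(F - 154739) + H = (-19894 - 154739) - 2249861 = -174633 - 2249861 = -2424494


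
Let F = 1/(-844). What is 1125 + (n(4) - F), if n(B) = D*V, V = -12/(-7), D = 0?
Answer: 949501/844 ≈ 1125.0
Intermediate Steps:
V = 12/7 (V = -12*(-⅐) = 12/7 ≈ 1.7143)
F = -1/844 ≈ -0.0011848
n(B) = 0 (n(B) = 0*(12/7) = 0)
1125 + (n(4) - F) = 1125 + (0 - 1*(-1/844)) = 1125 + (0 + 1/844) = 1125 + 1/844 = 949501/844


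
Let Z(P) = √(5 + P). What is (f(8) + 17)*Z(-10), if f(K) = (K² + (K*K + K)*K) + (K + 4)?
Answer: 669*I*√5 ≈ 1495.9*I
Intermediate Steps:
f(K) = 4 + K + K² + K*(K + K²) (f(K) = (K² + (K² + K)*K) + (4 + K) = (K² + (K + K²)*K) + (4 + K) = (K² + K*(K + K²)) + (4 + K) = 4 + K + K² + K*(K + K²))
(f(8) + 17)*Z(-10) = ((4 + 8 + 8³ + 2*8²) + 17)*√(5 - 10) = ((4 + 8 + 512 + 2*64) + 17)*√(-5) = ((4 + 8 + 512 + 128) + 17)*(I*√5) = (652 + 17)*(I*√5) = 669*(I*√5) = 669*I*√5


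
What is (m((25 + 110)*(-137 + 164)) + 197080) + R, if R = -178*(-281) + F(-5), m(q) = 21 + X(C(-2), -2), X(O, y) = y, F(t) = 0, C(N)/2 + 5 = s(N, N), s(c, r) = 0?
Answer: 247117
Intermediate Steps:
C(N) = -10 (C(N) = -10 + 2*0 = -10 + 0 = -10)
m(q) = 19 (m(q) = 21 - 2 = 19)
R = 50018 (R = -178*(-281) + 0 = 50018 + 0 = 50018)
(m((25 + 110)*(-137 + 164)) + 197080) + R = (19 + 197080) + 50018 = 197099 + 50018 = 247117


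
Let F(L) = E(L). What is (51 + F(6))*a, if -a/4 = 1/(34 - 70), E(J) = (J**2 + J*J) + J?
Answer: 43/3 ≈ 14.333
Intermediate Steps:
E(J) = J + 2*J**2 (E(J) = (J**2 + J**2) + J = 2*J**2 + J = J + 2*J**2)
a = 1/9 (a = -4/(34 - 70) = -4/(-36) = -4*(-1/36) = 1/9 ≈ 0.11111)
F(L) = L*(1 + 2*L)
(51 + F(6))*a = (51 + 6*(1 + 2*6))*(1/9) = (51 + 6*(1 + 12))*(1/9) = (51 + 6*13)*(1/9) = (51 + 78)*(1/9) = 129*(1/9) = 43/3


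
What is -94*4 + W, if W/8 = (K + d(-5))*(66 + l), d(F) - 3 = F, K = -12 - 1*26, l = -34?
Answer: -10616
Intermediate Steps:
K = -38 (K = -12 - 26 = -38)
d(F) = 3 + F
W = -10240 (W = 8*((-38 + (3 - 5))*(66 - 34)) = 8*((-38 - 2)*32) = 8*(-40*32) = 8*(-1280) = -10240)
-94*4 + W = -94*4 - 10240 = -376 - 10240 = -10616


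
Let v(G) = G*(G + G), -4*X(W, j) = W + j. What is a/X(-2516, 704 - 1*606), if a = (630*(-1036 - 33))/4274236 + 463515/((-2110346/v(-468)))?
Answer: -72320839361101545/454388386099921 ≈ -159.16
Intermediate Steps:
X(W, j) = -W/4 - j/4 (X(W, j) = -(W + j)/4 = -W/4 - j/4)
v(G) = 2*G² (v(G) = G*(2*G) = 2*G²)
a = -216962518083304635/2255029211414 (a = (630*(-1036 - 33))/4274236 + 463515/((-2110346/(2*(-468)²))) = (630*(-1069))*(1/4274236) + 463515/((-2110346/(2*219024))) = -673470*1/4274236 + 463515/((-2110346/438048)) = -336735/2137118 + 463515/((-2110346*1/438048)) = -336735/2137118 + 463515/(-1055173/219024) = -336735/2137118 + 463515*(-219024/1055173) = -336735/2137118 - 101520909360/1055173 = -216962518083304635/2255029211414 ≈ -96213.)
a/X(-2516, 704 - 1*606) = -216962518083304635/(2255029211414*(-¼*(-2516) - (704 - 1*606)/4)) = -216962518083304635/(2255029211414*(629 - (704 - 606)/4)) = -216962518083304635/(2255029211414*(629 - ¼*98)) = -216962518083304635/(2255029211414*(629 - 49/2)) = -216962518083304635/(2255029211414*1209/2) = -216962518083304635/2255029211414*2/1209 = -72320839361101545/454388386099921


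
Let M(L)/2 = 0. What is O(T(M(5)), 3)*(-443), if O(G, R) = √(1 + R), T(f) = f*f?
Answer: -886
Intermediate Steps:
M(L) = 0 (M(L) = 2*0 = 0)
T(f) = f²
O(T(M(5)), 3)*(-443) = √(1 + 3)*(-443) = √4*(-443) = 2*(-443) = -886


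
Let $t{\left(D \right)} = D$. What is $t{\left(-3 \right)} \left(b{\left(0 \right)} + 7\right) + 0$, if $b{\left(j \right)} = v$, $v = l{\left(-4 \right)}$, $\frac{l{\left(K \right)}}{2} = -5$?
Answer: $9$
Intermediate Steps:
$l{\left(K \right)} = -10$ ($l{\left(K \right)} = 2 \left(-5\right) = -10$)
$v = -10$
$b{\left(j \right)} = -10$
$t{\left(-3 \right)} \left(b{\left(0 \right)} + 7\right) + 0 = - 3 \left(-10 + 7\right) + 0 = \left(-3\right) \left(-3\right) + 0 = 9 + 0 = 9$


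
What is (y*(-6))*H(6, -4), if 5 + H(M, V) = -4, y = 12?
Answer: 648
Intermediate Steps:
H(M, V) = -9 (H(M, V) = -5 - 4 = -9)
(y*(-6))*H(6, -4) = (12*(-6))*(-9) = -72*(-9) = 648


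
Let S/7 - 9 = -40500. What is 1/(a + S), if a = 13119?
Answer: -1/270318 ≈ -3.6993e-6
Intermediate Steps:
S = -283437 (S = 63 + 7*(-40500) = 63 - 283500 = -283437)
1/(a + S) = 1/(13119 - 283437) = 1/(-270318) = -1/270318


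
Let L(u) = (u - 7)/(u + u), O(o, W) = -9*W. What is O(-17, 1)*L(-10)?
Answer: -153/20 ≈ -7.6500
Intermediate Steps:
L(u) = (-7 + u)/(2*u) (L(u) = (-7 + u)/((2*u)) = (-7 + u)*(1/(2*u)) = (-7 + u)/(2*u))
O(-17, 1)*L(-10) = (-9*1)*((½)*(-7 - 10)/(-10)) = -9*(-1)*(-17)/(2*10) = -9*17/20 = -153/20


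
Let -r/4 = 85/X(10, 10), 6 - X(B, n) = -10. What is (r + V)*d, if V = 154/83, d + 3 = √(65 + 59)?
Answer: 19317/332 - 6439*√31/166 ≈ -157.79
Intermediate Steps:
X(B, n) = 16 (X(B, n) = 6 - 1*(-10) = 6 + 10 = 16)
r = -85/4 (r = -340/16 = -4*85/16 = -85/4 ≈ -21.250)
d = -3 + 2*√31 (d = -3 + √(65 + 59) = -3 + √124 = -3 + 2*√31 ≈ 8.1355)
V = 154/83 (V = 154*(1/83) = 154/83 ≈ 1.8554)
(r + V)*d = (-85/4 + 154/83)*(-3 + 2*√31) = -6439*(-3 + 2*√31)/332 = 19317/332 - 6439*√31/166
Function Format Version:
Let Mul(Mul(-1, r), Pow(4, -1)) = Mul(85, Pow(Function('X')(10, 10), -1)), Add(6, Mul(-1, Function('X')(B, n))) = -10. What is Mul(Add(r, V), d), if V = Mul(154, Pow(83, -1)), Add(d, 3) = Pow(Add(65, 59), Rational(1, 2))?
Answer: Add(Rational(19317, 332), Mul(Rational(-6439, 166), Pow(31, Rational(1, 2)))) ≈ -157.79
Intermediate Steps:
Function('X')(B, n) = 16 (Function('X')(B, n) = Add(6, Mul(-1, -10)) = Add(6, 10) = 16)
r = Rational(-85, 4) (r = Mul(-4, Mul(85, Pow(16, -1))) = Mul(-4, Mul(85, Rational(1, 16))) = Mul(-4, Rational(85, 16)) = Rational(-85, 4) ≈ -21.250)
d = Add(-3, Mul(2, Pow(31, Rational(1, 2)))) (d = Add(-3, Pow(Add(65, 59), Rational(1, 2))) = Add(-3, Pow(124, Rational(1, 2))) = Add(-3, Mul(2, Pow(31, Rational(1, 2)))) ≈ 8.1355)
V = Rational(154, 83) (V = Mul(154, Rational(1, 83)) = Rational(154, 83) ≈ 1.8554)
Mul(Add(r, V), d) = Mul(Add(Rational(-85, 4), Rational(154, 83)), Add(-3, Mul(2, Pow(31, Rational(1, 2))))) = Mul(Rational(-6439, 332), Add(-3, Mul(2, Pow(31, Rational(1, 2))))) = Add(Rational(19317, 332), Mul(Rational(-6439, 166), Pow(31, Rational(1, 2))))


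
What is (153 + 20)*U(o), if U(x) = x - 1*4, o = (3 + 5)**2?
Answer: 10380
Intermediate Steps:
o = 64 (o = 8**2 = 64)
U(x) = -4 + x (U(x) = x - 4 = -4 + x)
(153 + 20)*U(o) = (153 + 20)*(-4 + 64) = 173*60 = 10380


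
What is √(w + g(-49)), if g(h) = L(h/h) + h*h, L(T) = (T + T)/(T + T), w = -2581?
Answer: I*√179 ≈ 13.379*I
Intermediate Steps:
L(T) = 1 (L(T) = (2*T)/((2*T)) = (2*T)*(1/(2*T)) = 1)
g(h) = 1 + h² (g(h) = 1 + h*h = 1 + h²)
√(w + g(-49)) = √(-2581 + (1 + (-49)²)) = √(-2581 + (1 + 2401)) = √(-2581 + 2402) = √(-179) = I*√179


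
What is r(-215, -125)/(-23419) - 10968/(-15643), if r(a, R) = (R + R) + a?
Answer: 264133587/366343417 ≈ 0.72100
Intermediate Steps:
r(a, R) = a + 2*R (r(a, R) = 2*R + a = a + 2*R)
r(-215, -125)/(-23419) - 10968/(-15643) = (-215 + 2*(-125))/(-23419) - 10968/(-15643) = (-215 - 250)*(-1/23419) - 10968*(-1/15643) = -465*(-1/23419) + 10968/15643 = 465/23419 + 10968/15643 = 264133587/366343417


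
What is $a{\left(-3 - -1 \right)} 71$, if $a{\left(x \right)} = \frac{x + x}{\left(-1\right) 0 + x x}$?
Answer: $-71$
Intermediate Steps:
$a{\left(x \right)} = \frac{2}{x}$ ($a{\left(x \right)} = \frac{2 x}{0 + x^{2}} = \frac{2 x}{x^{2}} = \frac{2}{x}$)
$a{\left(-3 - -1 \right)} 71 = \frac{2}{-3 - -1} \cdot 71 = \frac{2}{-3 + 1} \cdot 71 = \frac{2}{-2} \cdot 71 = 2 \left(- \frac{1}{2}\right) 71 = \left(-1\right) 71 = -71$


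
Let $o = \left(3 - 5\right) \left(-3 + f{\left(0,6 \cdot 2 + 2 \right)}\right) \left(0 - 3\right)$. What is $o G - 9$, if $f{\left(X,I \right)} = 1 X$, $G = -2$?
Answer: $27$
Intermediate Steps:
$f{\left(X,I \right)} = X$
$o = -18$ ($o = \left(3 - 5\right) \left(-3 + 0\right) \left(0 - 3\right) = - 2 \left(\left(-3\right) \left(-3\right)\right) = \left(-2\right) 9 = -18$)
$o G - 9 = \left(-18\right) \left(-2\right) - 9 = 36 - 9 = 27$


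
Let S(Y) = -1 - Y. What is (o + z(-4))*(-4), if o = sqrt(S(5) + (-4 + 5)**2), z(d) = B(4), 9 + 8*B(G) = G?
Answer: 5/2 - 4*I*sqrt(5) ≈ 2.5 - 8.9443*I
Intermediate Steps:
B(G) = -9/8 + G/8
z(d) = -5/8 (z(d) = -9/8 + (1/8)*4 = -9/8 + 1/2 = -5/8)
o = I*sqrt(5) (o = sqrt((-1 - 1*5) + (-4 + 5)**2) = sqrt((-1 - 5) + 1**2) = sqrt(-6 + 1) = sqrt(-5) = I*sqrt(5) ≈ 2.2361*I)
(o + z(-4))*(-4) = (I*sqrt(5) - 5/8)*(-4) = (-5/8 + I*sqrt(5))*(-4) = 5/2 - 4*I*sqrt(5)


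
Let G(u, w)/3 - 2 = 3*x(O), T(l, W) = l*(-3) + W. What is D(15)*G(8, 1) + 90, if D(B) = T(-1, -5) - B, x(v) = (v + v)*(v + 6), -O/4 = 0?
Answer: -12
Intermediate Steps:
O = 0 (O = -4*0 = 0)
x(v) = 2*v*(6 + v) (x(v) = (2*v)*(6 + v) = 2*v*(6 + v))
T(l, W) = W - 3*l (T(l, W) = -3*l + W = W - 3*l)
D(B) = -2 - B (D(B) = (-5 - 3*(-1)) - B = (-5 + 3) - B = -2 - B)
G(u, w) = 6 (G(u, w) = 6 + 3*(3*(2*0*(6 + 0))) = 6 + 3*(3*(2*0*6)) = 6 + 3*(3*0) = 6 + 3*0 = 6 + 0 = 6)
D(15)*G(8, 1) + 90 = (-2 - 1*15)*6 + 90 = (-2 - 15)*6 + 90 = -17*6 + 90 = -102 + 90 = -12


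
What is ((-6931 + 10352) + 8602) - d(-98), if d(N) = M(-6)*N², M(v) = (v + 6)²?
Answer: 12023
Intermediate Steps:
M(v) = (6 + v)²
d(N) = 0 (d(N) = (6 - 6)²*N² = 0²*N² = 0*N² = 0)
((-6931 + 10352) + 8602) - d(-98) = ((-6931 + 10352) + 8602) - 1*0 = (3421 + 8602) + 0 = 12023 + 0 = 12023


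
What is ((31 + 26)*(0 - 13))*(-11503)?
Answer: 8523723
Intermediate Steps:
((31 + 26)*(0 - 13))*(-11503) = (57*(-13))*(-11503) = -741*(-11503) = 8523723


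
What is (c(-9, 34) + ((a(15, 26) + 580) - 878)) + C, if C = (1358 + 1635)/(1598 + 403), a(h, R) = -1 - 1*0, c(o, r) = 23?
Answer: -549283/2001 ≈ -274.50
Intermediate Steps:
a(h, R) = -1 (a(h, R) = -1 + 0 = -1)
C = 2993/2001 ≈ 1.4958
(c(-9, 34) + ((a(15, 26) + 580) - 878)) + C = (23 + ((-1 + 580) - 878)) + 2993/2001 = (23 + (579 - 878)) + 2993/2001 = (23 - 299) + 2993/2001 = -276 + 2993/2001 = -549283/2001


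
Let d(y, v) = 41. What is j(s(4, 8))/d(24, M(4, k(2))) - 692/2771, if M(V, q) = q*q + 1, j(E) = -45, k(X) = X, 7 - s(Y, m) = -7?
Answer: -153067/113611 ≈ -1.3473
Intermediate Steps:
s(Y, m) = 14 (s(Y, m) = 7 - 1*(-7) = 7 + 7 = 14)
M(V, q) = 1 + q**2 (M(V, q) = q**2 + 1 = 1 + q**2)
j(s(4, 8))/d(24, M(4, k(2))) - 692/2771 = -45/41 - 692/2771 = -153067/113611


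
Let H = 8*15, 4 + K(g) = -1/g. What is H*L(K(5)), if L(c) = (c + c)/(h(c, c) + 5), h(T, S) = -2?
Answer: -336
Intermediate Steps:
K(g) = -4 - 1/g
H = 120
L(c) = 2*c/3 (L(c) = (c + c)/(-2 + 5) = (2*c)/3 = (2*c)*(1/3) = 2*c/3)
H*L(K(5)) = 120*(2*(-4 - 1/5)/3) = 120*((2/3)*(-21/5)) = 120*(-14/5) = -336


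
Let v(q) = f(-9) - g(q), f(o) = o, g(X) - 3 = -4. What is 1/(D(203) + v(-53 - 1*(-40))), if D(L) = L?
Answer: 1/195 ≈ 0.0051282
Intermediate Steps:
g(X) = -1 (g(X) = 3 - 4 = -1)
v(q) = -8 (v(q) = -9 - 1*(-1) = -9 + 1 = -8)
1/(D(203) + v(-53 - 1*(-40))) = 1/(203 - 8) = 1/195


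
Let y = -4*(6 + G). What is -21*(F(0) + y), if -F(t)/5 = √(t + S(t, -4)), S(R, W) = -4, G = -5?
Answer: 84 + 210*I ≈ 84.0 + 210.0*I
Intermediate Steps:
y = -4 (y = -4*(6 - 5) = -4*1 = -4)
F(t) = -5*√(-4 + t) (F(t) = -5*√(t - 4) = -5*√(-4 + t))
-21*(F(0) + y) = -21*(-5*√(-4 + 0) - 4) = -21*(-10*I - 4) = -21*(-4 - 10*I) = 84 + 210*I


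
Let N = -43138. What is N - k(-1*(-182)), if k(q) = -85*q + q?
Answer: -27850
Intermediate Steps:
k(q) = -84*q
N - k(-1*(-182)) = -43138 - (-84)*(-1*(-182)) = -43138 - (-84)*182 = -43138 - 1*(-15288) = -43138 + 15288 = -27850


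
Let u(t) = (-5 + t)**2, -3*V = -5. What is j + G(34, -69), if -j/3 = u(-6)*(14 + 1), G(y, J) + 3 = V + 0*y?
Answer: -16339/3 ≈ -5446.3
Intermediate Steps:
V = 5/3 (V = -1/3*(-5) = 5/3 ≈ 1.6667)
G(y, J) = -4/3 (G(y, J) = -3 + (5/3 + 0*y) = -3 + (5/3 + 0) = -3 + 5/3 = -4/3)
j = -5445 (j = -3*(-5 - 6)**2*(14 + 1) = -3*(-11)**2*15 = -363*15 = -3*1815 = -5445)
j + G(34, -69) = -5445 - 4/3 = -16339/3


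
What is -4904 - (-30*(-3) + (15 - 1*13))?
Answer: -4996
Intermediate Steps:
-4904 - (-30*(-3) + (15 - 1*13)) = -4904 - (90 + (15 - 13)) = -4904 - (90 + 2) = -4904 - 1*92 = -4904 - 92 = -4996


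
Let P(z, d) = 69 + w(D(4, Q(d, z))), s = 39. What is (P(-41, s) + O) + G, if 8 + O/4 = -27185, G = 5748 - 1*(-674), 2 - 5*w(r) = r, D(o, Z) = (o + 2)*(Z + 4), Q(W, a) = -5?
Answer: -511397/5 ≈ -1.0228e+5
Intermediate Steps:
D(o, Z) = (2 + o)*(4 + Z)
w(r) = ⅖ - r/5
G = 6422 (G = 5748 + 674 = 6422)
O = -108772 (O = -32 + 4*(-27185) = -32 - 108740 = -108772)
P(z, d) = 353/5 (P(z, d) = 69 + (⅖ - (8 + 2*(-5) + 4*4 - 5*4)/5) = 69 + (⅖ - (8 - 10 + 16 - 20)/5) = 69 + (⅖ - ⅕*(-6)) = 69 + (⅖ + 6/5) = 69 + 8/5 = 353/5)
(P(-41, s) + O) + G = (353/5 - 108772) + 6422 = -543507/5 + 6422 = -511397/5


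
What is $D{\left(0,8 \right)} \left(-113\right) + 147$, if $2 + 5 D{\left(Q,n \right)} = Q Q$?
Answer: $\frac{961}{5} \approx 192.2$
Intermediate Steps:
$D{\left(Q,n \right)} = - \frac{2}{5} + \frac{Q^{2}}{5}$ ($D{\left(Q,n \right)} = - \frac{2}{5} + \frac{Q Q}{5} = - \frac{2}{5} + \frac{Q^{2}}{5}$)
$D{\left(0,8 \right)} \left(-113\right) + 147 = \left(- \frac{2}{5} + \frac{0^{2}}{5}\right) \left(-113\right) + 147 = \left(- \frac{2}{5} + \frac{1}{5} \cdot 0\right) \left(-113\right) + 147 = \left(- \frac{2}{5} + 0\right) \left(-113\right) + 147 = \left(- \frac{2}{5}\right) \left(-113\right) + 147 = \frac{226}{5} + 147 = \frac{961}{5}$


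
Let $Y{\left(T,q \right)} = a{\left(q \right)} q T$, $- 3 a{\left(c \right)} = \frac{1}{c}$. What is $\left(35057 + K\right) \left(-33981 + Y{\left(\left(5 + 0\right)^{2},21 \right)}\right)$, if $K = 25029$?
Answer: $- \frac{6126849248}{3} \approx -2.0423 \cdot 10^{9}$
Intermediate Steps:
$a{\left(c \right)} = - \frac{1}{3 c}$
$Y{\left(T,q \right)} = - \frac{T}{3}$ ($Y{\left(T,q \right)} = - \frac{1}{3 q} q T = - \frac{T}{3}$)
$\left(35057 + K\right) \left(-33981 + Y{\left(\left(5 + 0\right)^{2},21 \right)}\right) = \left(35057 + 25029\right) \left(-33981 - \frac{\left(5 + 0\right)^{2}}{3}\right) = 60086 \left(-33981 - \frac{5^{2}}{3}\right) = 60086 \left(-33981 - \frac{25}{3}\right) = 60086 \left(- \frac{101968}{3}\right) = - \frac{6126849248}{3}$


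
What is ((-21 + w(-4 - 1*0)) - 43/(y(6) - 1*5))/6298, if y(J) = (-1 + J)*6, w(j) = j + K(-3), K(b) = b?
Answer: -743/157450 ≈ -0.0047190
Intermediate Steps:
w(j) = -3 + j (w(j) = j - 3 = -3 + j)
y(J) = -6 + 6*J
((-21 + w(-4 - 1*0)) - 43/(y(6) - 1*5))/6298 = ((-21 + (-3 + (-4 - 1*0))) - 43/((-6 + 6*6) - 1*5))/6298 = ((-21 + (-3 + (-4 + 0))) - 43/((-6 + 36) - 5))*(1/6298) = ((-21 + (-3 - 4)) - 43/(30 - 5))*(1/6298) = ((-21 - 7) - 43/25)*(1/6298) = (-28 + (1/25)*(-43))*(1/6298) = (-28 - 43/25)*(1/6298) = -743/25*1/6298 = -743/157450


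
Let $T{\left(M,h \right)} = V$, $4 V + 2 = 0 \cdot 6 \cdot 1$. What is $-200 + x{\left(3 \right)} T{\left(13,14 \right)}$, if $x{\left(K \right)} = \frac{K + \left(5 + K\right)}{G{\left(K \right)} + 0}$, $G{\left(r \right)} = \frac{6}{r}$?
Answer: $- \frac{811}{4} \approx -202.75$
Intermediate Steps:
$V = - \frac{1}{2}$ ($V = - \frac{1}{2} + \frac{0 \cdot 6 \cdot 1}{4} = - \frac{1}{2} + \frac{0 \cdot 1}{4} = - \frac{1}{2} + \frac{1}{4} \cdot 0 = - \frac{1}{2} + 0 = - \frac{1}{2} \approx -0.5$)
$T{\left(M,h \right)} = - \frac{1}{2}$
$x{\left(K \right)} = \frac{K \left(5 + 2 K\right)}{6}$ ($x{\left(K \right)} = \frac{K + \left(5 + K\right)}{\frac{6}{K} + 0} = \frac{5 + 2 K}{6 \frac{1}{K}} = \left(5 + 2 K\right) \frac{K}{6} = \frac{K \left(5 + 2 K\right)}{6}$)
$-200 + x{\left(3 \right)} T{\left(13,14 \right)} = -200 + \frac{1}{6} \cdot 3 \left(5 + 2 \cdot 3\right) \left(- \frac{1}{2}\right) = -200 + \frac{1}{6} \cdot 3 \left(5 + 6\right) \left(- \frac{1}{2}\right) = -200 + \frac{1}{6} \cdot 3 \cdot 11 \left(- \frac{1}{2}\right) = -200 + \frac{11}{2} \left(- \frac{1}{2}\right) = -200 - \frac{11}{4} = - \frac{811}{4}$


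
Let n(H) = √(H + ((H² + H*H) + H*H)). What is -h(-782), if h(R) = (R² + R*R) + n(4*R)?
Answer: -1223048 - 2*√7337506 ≈ -1.2285e+6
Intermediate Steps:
n(H) = √(H + 3*H²) (n(H) = √(H + ((H² + H²) + H²)) = √(H + (2*H² + H²)) = √(H + 3*H²))
h(R) = 2*R² + 2*√(R*(1 + 12*R)) (h(R) = (R² + R*R) + √((4*R)*(1 + 3*(4*R))) = (R² + R²) + √((4*R)*(1 + 12*R)) = 2*R² + √(4*R*(1 + 12*R)) = 2*R² + 2*√(R*(1 + 12*R)))
-h(-782) = -(2*(-782)² + 2*√(-782*(1 + 12*(-782)))) = -(2*611524 + 2*√(-782*(1 - 9384))) = -(1223048 + 2*√(-782*(-9383))) = -(1223048 + 2*√7337506) = -1223048 - 2*√7337506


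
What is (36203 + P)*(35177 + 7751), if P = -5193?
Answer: 1331197280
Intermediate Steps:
(36203 + P)*(35177 + 7751) = (36203 - 5193)*(35177 + 7751) = 31010*42928 = 1331197280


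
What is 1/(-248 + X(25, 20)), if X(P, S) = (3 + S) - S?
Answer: -1/245 ≈ -0.0040816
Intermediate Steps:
X(P, S) = 3
1/(-248 + X(25, 20)) = 1/(-248 + 3) = 1/(-245) = -1/245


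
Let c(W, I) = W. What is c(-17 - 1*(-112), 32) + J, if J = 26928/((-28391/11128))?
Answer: -26996149/2581 ≈ -10460.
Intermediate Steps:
J = -27241344/2581 (J = 26928/((-28391*1/11128)) = 26928/(-28391/11128) = 26928*(-11128/28391) = -27241344/2581 ≈ -10555.)
c(-17 - 1*(-112), 32) + J = (-17 - 1*(-112)) - 27241344/2581 = (-17 + 112) - 27241344/2581 = 95 - 27241344/2581 = -26996149/2581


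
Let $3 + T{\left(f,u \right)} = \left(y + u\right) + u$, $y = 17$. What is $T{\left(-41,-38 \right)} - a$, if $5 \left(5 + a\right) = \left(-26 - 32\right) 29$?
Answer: $\frac{1397}{5} \approx 279.4$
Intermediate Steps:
$T{\left(f,u \right)} = 14 + 2 u$ ($T{\left(f,u \right)} = -3 + \left(\left(17 + u\right) + u\right) = -3 + \left(17 + 2 u\right) = 14 + 2 u$)
$a = - \frac{1707}{5}$ ($a = -5 + \frac{\left(-26 - 32\right) 29}{5} = -5 + \frac{\left(-58\right) 29}{5} = -5 + \frac{1}{5} \left(-1682\right) = -5 - \frac{1682}{5} = - \frac{1707}{5} \approx -341.4$)
$T{\left(-41,-38 \right)} - a = \left(14 + 2 \left(-38\right)\right) - - \frac{1707}{5} = \left(14 - 76\right) + \frac{1707}{5} = -62 + \frac{1707}{5} = \frac{1397}{5}$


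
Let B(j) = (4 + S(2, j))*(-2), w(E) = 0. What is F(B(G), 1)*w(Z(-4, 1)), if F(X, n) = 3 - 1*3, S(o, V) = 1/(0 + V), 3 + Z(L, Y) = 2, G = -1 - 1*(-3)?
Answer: 0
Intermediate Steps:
G = 2 (G = -1 + 3 = 2)
Z(L, Y) = -1 (Z(L, Y) = -3 + 2 = -1)
S(o, V) = 1/V
B(j) = -8 - 2/j (B(j) = (4 + 1/j)*(-2) = -8 - 2/j)
F(X, n) = 0 (F(X, n) = 3 - 3 = 0)
F(B(G), 1)*w(Z(-4, 1)) = 0*0 = 0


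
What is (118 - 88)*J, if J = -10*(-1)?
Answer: 300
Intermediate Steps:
J = 10
(118 - 88)*J = (118 - 88)*10 = 30*10 = 300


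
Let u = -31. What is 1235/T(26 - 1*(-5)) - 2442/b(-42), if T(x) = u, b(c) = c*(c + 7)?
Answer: -315192/7595 ≈ -41.500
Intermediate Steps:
b(c) = c*(7 + c)
T(x) = -31
1235/T(26 - 1*(-5)) - 2442/b(-42) = 1235/(-31) - 2442*(-1/(42*(7 - 42))) = 1235*(-1/31) - 2442/((-42*(-35))) = -1235/31 - 2442/1470 = -1235/31 - 2442*1/1470 = -1235/31 - 407/245 = -315192/7595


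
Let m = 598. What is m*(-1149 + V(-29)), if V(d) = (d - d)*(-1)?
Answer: -687102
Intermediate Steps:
V(d) = 0 (V(d) = 0*(-1) = 0)
m*(-1149 + V(-29)) = 598*(-1149 + 0) = 598*(-1149) = -687102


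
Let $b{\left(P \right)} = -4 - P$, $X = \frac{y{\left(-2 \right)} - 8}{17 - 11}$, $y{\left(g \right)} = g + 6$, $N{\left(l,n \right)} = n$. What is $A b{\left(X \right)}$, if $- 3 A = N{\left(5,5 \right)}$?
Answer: $\frac{50}{9} \approx 5.5556$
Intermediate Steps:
$y{\left(g \right)} = 6 + g$
$X = - \frac{2}{3}$ ($X = \frac{\left(6 - 2\right) - 8}{17 - 11} = \frac{4 - 8}{6} = \left(-4\right) \frac{1}{6} = - \frac{2}{3} \approx -0.66667$)
$A = - \frac{5}{3}$ ($A = \left(- \frac{1}{3}\right) 5 = - \frac{5}{3} \approx -1.6667$)
$A b{\left(X \right)} = - \frac{5 \left(-4 - - \frac{2}{3}\right)}{3} = - \frac{5 \left(-4 + \frac{2}{3}\right)}{3} = \left(- \frac{5}{3}\right) \left(- \frac{10}{3}\right) = \frac{50}{9}$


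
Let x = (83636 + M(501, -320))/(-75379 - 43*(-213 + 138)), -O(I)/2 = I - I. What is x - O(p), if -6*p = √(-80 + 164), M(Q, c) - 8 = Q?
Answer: -84145/72154 ≈ -1.1662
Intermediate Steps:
M(Q, c) = 8 + Q
p = -√21/3 (p = -√(-80 + 164)/6 = -√21/3 ≈ -1.5275)
O(I) = 0 (O(I) = -2*(I - I) = -2*0 = 0)
x = -84145/72154 (x = (83636 + (8 + 501))/(-75379 - 43*(-213 + 138)) = (83636 + 509)/(-75379 - 43*(-75)) = 84145/(-75379 + 3225) = 84145/(-72154) = 84145*(-1/72154) = -84145/72154 ≈ -1.1662)
x - O(p) = -84145/72154 - 1*0 = -84145/72154 + 0 = -84145/72154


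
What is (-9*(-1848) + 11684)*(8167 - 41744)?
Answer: -950766332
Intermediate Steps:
(-9*(-1848) + 11684)*(8167 - 41744) = (16632 + 11684)*(-33577) = 28316*(-33577) = -950766332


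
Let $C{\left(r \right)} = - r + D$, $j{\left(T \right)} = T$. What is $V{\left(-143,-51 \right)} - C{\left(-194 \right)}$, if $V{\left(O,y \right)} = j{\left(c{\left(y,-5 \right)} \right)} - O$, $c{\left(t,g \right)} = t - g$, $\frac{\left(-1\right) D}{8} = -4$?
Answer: $-129$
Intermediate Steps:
$D = 32$ ($D = \left(-8\right) \left(-4\right) = 32$)
$C{\left(r \right)} = 32 - r$ ($C{\left(r \right)} = - r + 32 = 32 - r$)
$V{\left(O,y \right)} = 5 + y - O$ ($V{\left(O,y \right)} = \left(y - -5\right) - O = \left(y + 5\right) - O = \left(5 + y\right) - O = 5 + y - O$)
$V{\left(-143,-51 \right)} - C{\left(-194 \right)} = \left(5 - 51 - -143\right) - \left(32 - -194\right) = \left(5 - 51 + 143\right) - \left(32 + 194\right) = 97 - 226 = -129$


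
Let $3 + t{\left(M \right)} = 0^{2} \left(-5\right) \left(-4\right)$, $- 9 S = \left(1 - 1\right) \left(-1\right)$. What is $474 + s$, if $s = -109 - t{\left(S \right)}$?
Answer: $368$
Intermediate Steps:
$S = 0$ ($S = - \frac{\left(1 - 1\right) \left(-1\right)}{9} = - \frac{0 \left(-1\right)}{9} = \left(- \frac{1}{9}\right) 0 = 0$)
$t{\left(M \right)} = -3$ ($t{\left(M \right)} = -3 + 0^{2} \left(-5\right) \left(-4\right) = -3 + 0 \left(-5\right) \left(-4\right) = -3 + 0 \left(-4\right) = -3 + 0 = -3$)
$s = -106$ ($s = -109 - -3 = -109 + 3 = -106$)
$474 + s = 474 - 106 = 368$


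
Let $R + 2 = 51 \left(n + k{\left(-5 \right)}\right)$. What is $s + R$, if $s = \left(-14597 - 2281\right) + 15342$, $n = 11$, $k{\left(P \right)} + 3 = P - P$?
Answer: $-1130$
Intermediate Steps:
$k{\left(P \right)} = -3$ ($k{\left(P \right)} = -3 + \left(P - P\right) = -3 + 0 = -3$)
$s = -1536$ ($s = -16878 + 15342 = -1536$)
$R = 406$ ($R = -2 + 51 \left(11 - 3\right) = -2 + 51 \cdot 8 = -2 + 408 = 406$)
$s + R = -1536 + 406 = -1130$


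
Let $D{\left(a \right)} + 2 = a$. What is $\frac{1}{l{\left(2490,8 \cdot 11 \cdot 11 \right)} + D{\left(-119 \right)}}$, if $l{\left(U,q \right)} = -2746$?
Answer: $- \frac{1}{2867} \approx -0.0003488$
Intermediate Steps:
$D{\left(a \right)} = -2 + a$
$\frac{1}{l{\left(2490,8 \cdot 11 \cdot 11 \right)} + D{\left(-119 \right)}} = \frac{1}{-2746 - 121} = \frac{1}{-2867} = - \frac{1}{2867}$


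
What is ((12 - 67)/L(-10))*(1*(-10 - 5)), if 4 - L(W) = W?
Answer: 825/14 ≈ 58.929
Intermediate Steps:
L(W) = 4 - W
((12 - 67)/L(-10))*(1*(-10 - 5)) = ((12 - 67)/(4 - 1*(-10)))*(1*(-10 - 5)) = (-55/(4 + 10))*(1*(-15)) = -55/14*(-15) = 825/14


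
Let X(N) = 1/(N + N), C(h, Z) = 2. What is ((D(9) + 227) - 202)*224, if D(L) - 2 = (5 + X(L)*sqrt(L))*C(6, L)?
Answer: 25088/3 ≈ 8362.7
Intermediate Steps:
X(N) = 1/(2*N)
D(L) = 12 + 1/sqrt(L) (D(L) = 2 + (5 + (1/(2*L))*sqrt(L))*2 = 2 + (5 + 1/(2*sqrt(L)))*2 = 2 + (10 + 1/sqrt(L)) = 12 + 1/sqrt(L))
((D(9) + 227) - 202)*224 = (((12 + 1/sqrt(9)) + 227) - 202)*224 = (((12 + 1/3) + 227) - 202)*224 = ((37/3 + 227) - 202)*224 = (718/3 - 202)*224 = (112/3)*224 = 25088/3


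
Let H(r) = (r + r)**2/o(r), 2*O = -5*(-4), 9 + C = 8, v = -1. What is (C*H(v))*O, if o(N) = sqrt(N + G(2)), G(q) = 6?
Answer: -8*sqrt(5) ≈ -17.889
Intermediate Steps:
C = -1 (C = -9 + 8 = -1)
o(N) = sqrt(6 + N) (o(N) = sqrt(N + 6) = sqrt(6 + N))
O = 10 (O = (-5*(-4))/2 = (1/2)*20 = 10)
H(r) = 4*r**2/sqrt(6 + r) (H(r) = (r + r)**2/(sqrt(6 + r)) = (2*r)**2/sqrt(6 + r) = (4*r**2)/sqrt(6 + r) = 4*r**2/sqrt(6 + r))
(C*H(v))*O = -4*(-1)**2/sqrt(6 - 1)*10 = -4/sqrt(5)*10 = -4*sqrt(5)/5*10 = -8*sqrt(5)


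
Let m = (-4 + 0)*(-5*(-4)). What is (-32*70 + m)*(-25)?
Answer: 58000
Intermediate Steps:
m = -80 (m = -4*20 = -80)
(-32*70 + m)*(-25) = (-32*70 - 80)*(-25) = (-2240 - 80)*(-25) = -2320*(-25) = 58000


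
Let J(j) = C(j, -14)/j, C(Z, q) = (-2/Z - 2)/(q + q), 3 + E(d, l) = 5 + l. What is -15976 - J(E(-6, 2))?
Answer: -3578629/224 ≈ -15976.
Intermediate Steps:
E(d, l) = 2 + l (E(d, l) = -3 + (5 + l) = 2 + l)
C(Z, q) = (-2 - 2/Z)/(2*q) (C(Z, q) = (-2 - 2/Z)/((2*q)) = (-2 - 2/Z)*(1/(2*q)) = (-2 - 2/Z)/(2*q))
J(j) = -(-1 - j)/(14*j²) (J(j) = ((-1 - j)/(j*(-14)))/j = (-1/14*(-1 - j)/j)/j = (-(-1 - j)/(14*j))/j = -(-1 - j)/(14*j²))
-15976 - J(E(-6, 2)) = -15976 - (1 + (2 + 2))/(14*(2 + 2)²) = -15976 - (1 + 4)/(14*4²) = -15976 - 5/(14*16) = -15976 - 1*5/224 = -15976 - 5/224 = -3578629/224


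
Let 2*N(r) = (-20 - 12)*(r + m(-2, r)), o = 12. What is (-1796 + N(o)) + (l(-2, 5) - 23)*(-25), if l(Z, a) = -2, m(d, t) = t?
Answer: -1555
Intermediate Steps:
N(r) = -32*r (N(r) = ((-20 - 12)*(r + r))/2 = (-64*r)/2 = -32*r)
(-1796 + N(o)) + (l(-2, 5) - 23)*(-25) = (-1796 - 32*12) + (-2 - 23)*(-25) = (-1796 - 384) - 25*(-25) = -2180 + 625 = -1555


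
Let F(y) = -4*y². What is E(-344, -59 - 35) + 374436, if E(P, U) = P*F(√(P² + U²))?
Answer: 175363108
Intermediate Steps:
E(P, U) = P*(-4*P² - 4*U²) (E(P, U) = P*(-(4*P² + 4*U²)) = P*(-4*(P² + U²)) = P*(-4*P² - 4*U²))
E(-344, -59 - 35) + 374436 = 4*(-344)*(-1*(-344)² - (-59 - 35)²) + 374436 = 4*(-344)*(-1*118336 - 1*(-94)²) + 374436 = 4*(-344)*(-118336 - 1*8836) + 374436 = 4*(-344)*(-118336 - 8836) + 374436 = 4*(-344)*(-127172) + 374436 = 174988672 + 374436 = 175363108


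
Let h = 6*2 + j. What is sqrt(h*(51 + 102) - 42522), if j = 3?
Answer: I*sqrt(40227) ≈ 200.57*I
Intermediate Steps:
h = 15 (h = 6*2 + 3 = 12 + 3 = 15)
sqrt(h*(51 + 102) - 42522) = sqrt(15*(51 + 102) - 42522) = sqrt(15*153 - 42522) = sqrt(2295 - 42522) = sqrt(-40227) = I*sqrt(40227)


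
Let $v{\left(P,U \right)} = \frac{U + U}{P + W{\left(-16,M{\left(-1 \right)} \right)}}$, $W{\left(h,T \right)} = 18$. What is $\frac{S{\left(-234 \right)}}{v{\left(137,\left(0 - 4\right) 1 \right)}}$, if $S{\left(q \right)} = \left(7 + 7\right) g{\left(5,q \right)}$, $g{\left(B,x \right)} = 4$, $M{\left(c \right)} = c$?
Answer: $-1085$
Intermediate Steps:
$v{\left(P,U \right)} = \frac{2 U}{18 + P}$ ($v{\left(P,U \right)} = \frac{U + U}{P + 18} = \frac{2 U}{18 + P}$)
$S{\left(q \right)} = 56$ ($S{\left(q \right)} = \left(7 + 7\right) 4 = 14 \cdot 4 = 56$)
$\frac{S{\left(-234 \right)}}{v{\left(137,\left(0 - 4\right) 1 \right)}} = \frac{56}{2 \left(0 - 4\right) 1 \frac{1}{18 + 137}} = \frac{56}{2 \left(\left(-4\right) 1\right) \frac{1}{155}} = \frac{56}{2 \left(-4\right) \frac{1}{155}} = \frac{56}{- \frac{8}{155}} = 56 \left(- \frac{155}{8}\right) = -1085$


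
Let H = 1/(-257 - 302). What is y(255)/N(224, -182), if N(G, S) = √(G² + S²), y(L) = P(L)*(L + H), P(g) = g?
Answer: 213816*√17/3913 ≈ 225.30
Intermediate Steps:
H = -1/559 (H = 1/(-559) = -1/559 ≈ -0.0017889)
y(L) = L*(-1/559 + L) (y(L) = L*(L - 1/559) = L*(-1/559 + L))
y(255)/N(224, -182) = (255*(-1/559 + 255))/(√(224² + (-182)²)) = (255*(142544/559))/(√(50176 + 33124)) = 36348720/(559*(√83300)) = 36348720/(559*((70*√17))) = 36348720*(√17/1190)/559 = 213816*√17/3913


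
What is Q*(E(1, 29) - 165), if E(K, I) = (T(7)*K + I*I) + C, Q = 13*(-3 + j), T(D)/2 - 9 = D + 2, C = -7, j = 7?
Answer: 36660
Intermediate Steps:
T(D) = 22 + 2*D (T(D) = 18 + 2*(D + 2) = 18 + 2*(2 + D) = 18 + (4 + 2*D) = 22 + 2*D)
Q = 52 (Q = 13*(-3 + 7) = 13*4 = 52)
E(K, I) = -7 + I² + 36*K (E(K, I) = ((22 + 2*7)*K + I*I) - 7 = ((22 + 14)*K + I²) - 7 = (36*K + I²) - 7 = (I² + 36*K) - 7 = -7 + I² + 36*K)
Q*(E(1, 29) - 165) = 52*((-7 + 29² + 36*1) - 165) = 52*((-7 + 841 + 36) - 165) = 52*(870 - 165) = 52*705 = 36660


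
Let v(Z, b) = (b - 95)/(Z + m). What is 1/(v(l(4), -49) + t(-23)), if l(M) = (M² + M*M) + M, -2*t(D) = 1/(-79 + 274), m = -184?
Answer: 14430/14003 ≈ 1.0305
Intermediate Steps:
t(D) = -1/390 (t(D) = -1/(2*(-79 + 274)) = -½/195 = -½*1/195 = -1/390)
l(M) = M + 2*M² (l(M) = (M² + M²) + M = 2*M² + M = M + 2*M²)
v(Z, b) = (-95 + b)/(-184 + Z) (v(Z, b) = (b - 95)/(Z - 184) = (-95 + b)/(-184 + Z))
1/(v(l(4), -49) + t(-23)) = 1/((-95 - 49)/(-184 + 4*(1 + 2*4)) - 1/390) = 1/(-144/(-184 + 4*(1 + 8)) - 1/390) = 1/(-144/(-184 + 4*9) - 1/390) = 1/(-144/(-184 + 36) - 1/390) = 1/(-144/(-148) - 1/390) = 1/(-1/148*(-144) - 1/390) = 1/(36/37 - 1/390) = 1/(14003/14430) = 14430/14003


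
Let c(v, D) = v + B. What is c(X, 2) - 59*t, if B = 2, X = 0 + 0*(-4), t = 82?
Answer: -4836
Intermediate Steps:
X = 0 (X = 0 + 0 = 0)
c(v, D) = 2 + v (c(v, D) = v + 2 = 2 + v)
c(X, 2) - 59*t = (2 + 0) - 59*82 = 2 - 4838 = -4836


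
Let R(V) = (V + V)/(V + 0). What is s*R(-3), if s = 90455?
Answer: 180910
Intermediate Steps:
R(V) = 2 (R(V) = (2*V)/V = 2)
s*R(-3) = 90455*2 = 180910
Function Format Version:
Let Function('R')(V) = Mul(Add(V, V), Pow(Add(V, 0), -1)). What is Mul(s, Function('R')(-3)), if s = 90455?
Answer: 180910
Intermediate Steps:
Function('R')(V) = 2 (Function('R')(V) = Mul(Mul(2, V), Pow(V, -1)) = 2)
Mul(s, Function('R')(-3)) = Mul(90455, 2) = 180910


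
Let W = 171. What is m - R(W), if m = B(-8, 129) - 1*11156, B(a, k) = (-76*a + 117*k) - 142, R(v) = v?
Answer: 4232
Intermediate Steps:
B(a, k) = -142 - 76*a + 117*k
m = 4403 (m = (-142 - 76*(-8) + 117*129) - 1*11156 = (-142 + 608 + 15093) - 11156 = 15559 - 11156 = 4403)
m - R(W) = 4403 - 1*171 = 4403 - 171 = 4232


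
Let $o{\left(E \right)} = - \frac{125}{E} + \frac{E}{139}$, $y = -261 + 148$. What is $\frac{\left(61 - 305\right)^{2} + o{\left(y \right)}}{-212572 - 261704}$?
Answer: $- \frac{155856093}{1241575522} \approx -0.12553$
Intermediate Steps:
$y = -113$
$o{\left(E \right)} = - \frac{125}{E} + \frac{E}{139}$ ($o{\left(E \right)} = - \frac{125}{E} + E \frac{1}{139} = - \frac{125}{E} + \frac{E}{139}$)
$\frac{\left(61 - 305\right)^{2} + o{\left(y \right)}}{-212572 - 261704} = \frac{\left(61 - 305\right)^{2} + \left(- \frac{125}{-113} + \frac{1}{139} \left(-113\right)\right)}{-212572 - 261704} = \frac{\left(-244\right)^{2} - - \frac{4606}{15707}}{-474276} = \left(59536 + \left(\frac{125}{113} - \frac{113}{139}\right)\right) \left(- \frac{1}{474276}\right) = \left(59536 + \frac{4606}{15707}\right) \left(- \frac{1}{474276}\right) = \frac{935136558}{15707} \left(- \frac{1}{474276}\right) = - \frac{155856093}{1241575522}$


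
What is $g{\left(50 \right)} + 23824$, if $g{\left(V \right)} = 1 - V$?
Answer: $23775$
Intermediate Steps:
$g{\left(50 \right)} + 23824 = \left(1 - 50\right) + 23824 = -49 + 23824 = 23775$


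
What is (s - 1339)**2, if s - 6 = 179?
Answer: 1331716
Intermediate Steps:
s = 185 (s = 6 + 179 = 185)
(s - 1339)**2 = (185 - 1339)**2 = (-1154)**2 = 1331716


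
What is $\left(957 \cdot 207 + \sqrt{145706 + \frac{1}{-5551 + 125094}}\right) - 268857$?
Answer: $-70758 + \frac{\sqrt{2082215796591937}}{119543} \approx -70376.0$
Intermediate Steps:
$\left(957 \cdot 207 + \sqrt{145706 + \frac{1}{-5551 + 125094}}\right) - 268857 = \left(198099 + \sqrt{145706 + \frac{1}{119543}}\right) - 268857 = \left(198099 + \sqrt{\frac{17418132359}{119543}}\right) - 268857 = \left(198099 + \frac{\sqrt{2082215796591937}}{119543}\right) - 268857 = -70758 + \frac{\sqrt{2082215796591937}}{119543}$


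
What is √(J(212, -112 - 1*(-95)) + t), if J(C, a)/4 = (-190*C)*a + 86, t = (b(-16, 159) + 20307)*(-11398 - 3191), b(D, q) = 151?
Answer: 3*I*√32858042 ≈ 17197.0*I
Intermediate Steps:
t = -298461762 (t = (151 + 20307)*(-11398 - 3191) = 20458*(-14589) = -298461762)
J(C, a) = 344 - 760*C*a (J(C, a) = 4*((-190*C)*a + 86) = 4*(-190*C*a + 86) = 4*(86 - 190*C*a) = 344 - 760*C*a)
√(J(212, -112 - 1*(-95)) + t) = √((344 - 760*212*(-112 - 1*(-95))) - 298461762) = √((344 - 760*212*(-112 + 95)) - 298461762) = √((344 - 760*212*(-17)) - 298461762) = √((344 + 2739040) - 298461762) = √(2739384 - 298461762) = √(-295722378) = 3*I*√32858042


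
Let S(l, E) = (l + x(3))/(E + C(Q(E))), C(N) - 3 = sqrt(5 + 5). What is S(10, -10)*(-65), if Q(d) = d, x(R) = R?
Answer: 455/3 + 65*sqrt(10)/3 ≈ 220.18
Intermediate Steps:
C(N) = 3 + sqrt(10) (C(N) = 3 + sqrt(5 + 5) = 3 + sqrt(10))
S(l, E) = (3 + l)/(3 + E + sqrt(10)) (S(l, E) = (l + 3)/(E + (3 + sqrt(10))) = (3 + l)/(3 + E + sqrt(10)))
S(10, -10)*(-65) = ((3 + 10)/(3 - 10 + sqrt(10)))*(-65) = (13/(-7 + sqrt(10)))*(-65) = -845/(-7 + sqrt(10))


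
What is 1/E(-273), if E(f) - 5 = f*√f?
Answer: 5/20346442 + 273*I*√273/20346442 ≈ 2.4574e-7 + 0.00022169*I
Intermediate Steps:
E(f) = 5 + f^(3/2) (E(f) = 5 + f*√f = 5 + f^(3/2))
1/E(-273) = 1/(5 + (-273)^(3/2)) = 1/(5 - 273*I*√273)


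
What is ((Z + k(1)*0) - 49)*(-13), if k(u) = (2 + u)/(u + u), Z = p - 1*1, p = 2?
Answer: 624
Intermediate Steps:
Z = 1 (Z = 2 - 1*1 = 2 - 1 = 1)
k(u) = (2 + u)/(2*u) (k(u) = (2 + u)/((2*u)) = (2 + u)*(1/(2*u)) = (2 + u)/(2*u))
((Z + k(1)*0) - 49)*(-13) = ((1 + ((½)*(2 + 1)/1)*0) - 49)*(-13) = ((1 + ((½)*1*3)*0) - 49)*(-13) = ((1 + (3/2)*0) - 49)*(-13) = ((1 + 0) - 49)*(-13) = (1 - 49)*(-13) = -48*(-13) = 624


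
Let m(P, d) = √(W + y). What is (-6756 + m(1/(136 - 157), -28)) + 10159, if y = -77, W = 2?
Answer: 3403 + 5*I*√3 ≈ 3403.0 + 8.6602*I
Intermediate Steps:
m(P, d) = 5*I*√3 (m(P, d) = √(2 - 77) = √(-75) = 5*I*√3)
(-6756 + m(1/(136 - 157), -28)) + 10159 = (-6756 + 5*I*√3) + 10159 = 3403 + 5*I*√3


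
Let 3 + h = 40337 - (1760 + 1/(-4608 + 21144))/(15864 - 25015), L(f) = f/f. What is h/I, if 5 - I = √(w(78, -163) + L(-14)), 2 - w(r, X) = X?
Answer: -30517038679925/21336251976 - 6103407735985*√166/21336251976 ≈ -5115.9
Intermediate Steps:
w(r, X) = 2 - X
L(f) = 1
I = 5 - √166 (I = 5 - √((2 - 1*(-163)) + 1) = 5 - √((2 + 163) + 1) = 5 - √(165 + 1) = 5 - √166 ≈ -7.8841)
h = 6103407735985/151320936 (h = -3 + (40337 - (1760 + 1/(-4608 + 21144))/(15864 - 25015)) = -3 + (40337 - (1760 + 1/16536)/(-9151)) = -3 + (40337 - (1760 + 1/16536)*(-1)/9151) = -3 + (40337 - 29103361*(-1)/(16536*9151)) = -3 + (40337 - 1*(-29103361/151320936)) = -3 + (40337 + 29103361/151320936) = -3 + 6103861698793/151320936 = 6103407735985/151320936 ≈ 40334.)
h/I = 6103407735985/(151320936*(5 - √166))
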